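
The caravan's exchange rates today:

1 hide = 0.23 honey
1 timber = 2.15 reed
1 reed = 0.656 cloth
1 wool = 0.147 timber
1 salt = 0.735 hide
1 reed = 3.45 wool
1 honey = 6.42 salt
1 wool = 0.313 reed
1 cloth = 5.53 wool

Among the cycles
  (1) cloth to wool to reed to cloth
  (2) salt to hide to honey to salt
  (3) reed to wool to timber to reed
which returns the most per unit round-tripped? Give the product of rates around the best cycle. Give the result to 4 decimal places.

1.1355

(1) 5.53 × 0.313 × 0.656 = 1.13546
(2) 0.735 × 0.23 × 6.42 = 1.08530
(3) 3.45 × 0.147 × 2.15 = 1.09037
Highest is cycle (1) at 1.1355 (>1, arbitrage).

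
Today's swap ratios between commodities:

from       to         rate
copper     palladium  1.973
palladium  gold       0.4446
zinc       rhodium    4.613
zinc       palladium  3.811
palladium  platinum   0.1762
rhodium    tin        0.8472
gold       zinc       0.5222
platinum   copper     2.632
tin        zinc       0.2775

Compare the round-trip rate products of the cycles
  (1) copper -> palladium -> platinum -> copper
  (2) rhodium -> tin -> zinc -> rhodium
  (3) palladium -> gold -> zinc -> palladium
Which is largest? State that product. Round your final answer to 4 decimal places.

(1) 1.973 × 0.1762 × 2.632 = 0.91500
(2) 0.8472 × 0.2775 × 4.613 = 1.08451
(3) 0.4446 × 0.5222 × 3.811 = 0.88480
Highest is cycle (2) at 1.0845 (>1, arbitrage).

1.0845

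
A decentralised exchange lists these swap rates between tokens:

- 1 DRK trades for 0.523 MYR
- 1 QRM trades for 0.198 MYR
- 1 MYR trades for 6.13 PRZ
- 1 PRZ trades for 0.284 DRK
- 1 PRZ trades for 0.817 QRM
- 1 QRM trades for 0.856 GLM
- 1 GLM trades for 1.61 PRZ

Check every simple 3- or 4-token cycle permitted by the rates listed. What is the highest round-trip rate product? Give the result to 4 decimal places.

1.1260

GLM→PRZ→QRM→GLM: 1.61 × 0.817 × 0.856 = 1.12596
MYR→PRZ→QRM→MYR: 6.13 × 0.817 × 0.198 = 0.99163
MYR→PRZ→DRK→MYR: 6.13 × 0.284 × 0.523 = 0.91050
Maximum is GLM→PRZ→QRM→GLM at 1.1260; arbitrage exists.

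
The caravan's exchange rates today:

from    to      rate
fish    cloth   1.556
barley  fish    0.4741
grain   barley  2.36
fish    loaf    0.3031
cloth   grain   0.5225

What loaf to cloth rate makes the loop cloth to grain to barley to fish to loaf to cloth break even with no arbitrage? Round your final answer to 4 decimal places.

5.6435

Known legs of the cycle: 0.5225 × 2.36 × 0.4741 × 0.3031 = 0.177196112401
For no arbitrage the full-cycle product must be 1, so the missing rate is 1 / 0.177196112401 ≈ 5.643465.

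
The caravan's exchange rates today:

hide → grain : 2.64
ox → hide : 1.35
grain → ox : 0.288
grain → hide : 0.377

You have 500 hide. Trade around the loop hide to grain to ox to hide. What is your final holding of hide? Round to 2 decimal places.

500 hide × 2.64 = 1320 grain
1320 grain × 0.288 = 380.16 ox
380.16 ox × 1.35 = 513.216 hide

513.22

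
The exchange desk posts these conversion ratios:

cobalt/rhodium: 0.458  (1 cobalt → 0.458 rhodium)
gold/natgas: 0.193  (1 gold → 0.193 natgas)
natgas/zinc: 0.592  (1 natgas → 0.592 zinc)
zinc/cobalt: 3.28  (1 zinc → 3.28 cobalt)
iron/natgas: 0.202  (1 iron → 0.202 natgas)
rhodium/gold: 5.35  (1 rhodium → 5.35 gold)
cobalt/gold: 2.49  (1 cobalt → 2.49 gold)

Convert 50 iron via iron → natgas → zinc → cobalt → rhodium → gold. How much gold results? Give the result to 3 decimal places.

48.055

50 iron × 0.202 = 10.1 natgas
10.1 natgas × 0.592 = 5.9792 zinc
5.9792 zinc × 3.28 = 19.611776 cobalt
19.611776 cobalt × 0.458 = 8.982193408 rhodium
8.982193408 rhodium × 5.35 = 48.0547347328 gold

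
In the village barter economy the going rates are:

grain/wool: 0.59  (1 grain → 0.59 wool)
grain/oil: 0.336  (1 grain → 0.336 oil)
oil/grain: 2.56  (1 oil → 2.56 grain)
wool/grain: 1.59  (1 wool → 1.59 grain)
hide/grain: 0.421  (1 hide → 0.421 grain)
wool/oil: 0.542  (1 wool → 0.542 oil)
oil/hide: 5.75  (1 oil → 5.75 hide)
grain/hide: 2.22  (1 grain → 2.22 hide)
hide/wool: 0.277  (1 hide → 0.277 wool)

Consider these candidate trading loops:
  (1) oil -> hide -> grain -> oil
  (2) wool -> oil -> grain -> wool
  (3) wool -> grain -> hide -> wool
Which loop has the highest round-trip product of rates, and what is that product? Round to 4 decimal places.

0.9778

(1) 5.75 × 0.421 × 0.336 = 0.81337
(2) 0.542 × 2.56 × 0.59 = 0.81864
(3) 1.59 × 2.22 × 0.277 = 0.97775
Highest is cycle (3) at 0.9778 (≤1, no arbitrage).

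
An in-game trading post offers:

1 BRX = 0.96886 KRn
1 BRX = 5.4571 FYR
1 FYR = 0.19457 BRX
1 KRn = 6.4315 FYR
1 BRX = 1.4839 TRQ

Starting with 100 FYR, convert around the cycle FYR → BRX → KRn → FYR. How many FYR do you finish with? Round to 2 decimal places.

100 FYR × 0.19457 = 19.457 BRX
19.457 BRX × 0.96886 = 18.85110902 KRn
18.85110902 KRn × 6.4315 = 121.24090766213 FYR

121.24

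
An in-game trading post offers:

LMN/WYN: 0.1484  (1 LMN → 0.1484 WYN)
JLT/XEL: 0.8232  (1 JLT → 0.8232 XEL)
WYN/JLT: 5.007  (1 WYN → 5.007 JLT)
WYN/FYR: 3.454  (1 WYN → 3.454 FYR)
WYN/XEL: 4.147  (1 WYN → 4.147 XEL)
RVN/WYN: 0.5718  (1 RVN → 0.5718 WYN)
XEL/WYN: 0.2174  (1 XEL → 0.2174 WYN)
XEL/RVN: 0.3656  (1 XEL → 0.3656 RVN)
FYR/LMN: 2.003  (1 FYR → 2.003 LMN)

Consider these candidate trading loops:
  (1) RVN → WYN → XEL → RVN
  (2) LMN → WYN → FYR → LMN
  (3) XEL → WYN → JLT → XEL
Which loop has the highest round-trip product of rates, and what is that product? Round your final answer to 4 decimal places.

(1) 0.5718 × 4.147 × 0.3656 = 0.86693
(2) 0.1484 × 3.454 × 2.003 = 1.02668
(3) 0.2174 × 5.007 × 0.8232 = 0.89607
Highest is cycle (2) at 1.0267 (>1, arbitrage).

1.0267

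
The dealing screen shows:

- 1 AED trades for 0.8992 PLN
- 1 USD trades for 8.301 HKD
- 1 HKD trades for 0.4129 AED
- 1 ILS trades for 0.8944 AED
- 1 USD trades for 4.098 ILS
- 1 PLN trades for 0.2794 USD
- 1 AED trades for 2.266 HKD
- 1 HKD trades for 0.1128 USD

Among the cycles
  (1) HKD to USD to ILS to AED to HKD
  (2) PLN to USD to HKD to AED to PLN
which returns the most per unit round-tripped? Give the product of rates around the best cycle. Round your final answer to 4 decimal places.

(1) 0.1128 × 4.098 × 0.8944 × 2.266 = 0.93686
(2) 0.2794 × 8.301 × 0.4129 × 0.8992 = 0.86111
Highest is cycle (1) at 0.9369 (≤1, no arbitrage).

0.9369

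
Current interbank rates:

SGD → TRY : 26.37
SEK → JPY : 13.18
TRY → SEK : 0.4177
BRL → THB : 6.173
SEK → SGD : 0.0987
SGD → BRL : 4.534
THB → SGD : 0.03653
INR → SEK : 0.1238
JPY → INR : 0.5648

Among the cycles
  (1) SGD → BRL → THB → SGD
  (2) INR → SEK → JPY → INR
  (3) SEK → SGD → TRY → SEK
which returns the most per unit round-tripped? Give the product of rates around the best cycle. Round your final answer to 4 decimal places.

1.0872

(1) 4.534 × 6.173 × 0.03653 = 1.02242
(2) 0.1238 × 13.18 × 0.5648 = 0.92158
(3) 0.0987 × 26.37 × 0.4177 = 1.08716
Highest is cycle (3) at 1.0872 (>1, arbitrage).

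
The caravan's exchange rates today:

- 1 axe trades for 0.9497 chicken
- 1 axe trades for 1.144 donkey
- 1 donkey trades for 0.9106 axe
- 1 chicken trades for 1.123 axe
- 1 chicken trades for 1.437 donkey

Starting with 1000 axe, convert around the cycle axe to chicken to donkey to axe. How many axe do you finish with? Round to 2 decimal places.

1242.71

1000 axe × 0.9497 = 949.7 chicken
949.7 chicken × 1.437 = 1364.7189 donkey
1364.7189 donkey × 0.9106 = 1242.71303034 axe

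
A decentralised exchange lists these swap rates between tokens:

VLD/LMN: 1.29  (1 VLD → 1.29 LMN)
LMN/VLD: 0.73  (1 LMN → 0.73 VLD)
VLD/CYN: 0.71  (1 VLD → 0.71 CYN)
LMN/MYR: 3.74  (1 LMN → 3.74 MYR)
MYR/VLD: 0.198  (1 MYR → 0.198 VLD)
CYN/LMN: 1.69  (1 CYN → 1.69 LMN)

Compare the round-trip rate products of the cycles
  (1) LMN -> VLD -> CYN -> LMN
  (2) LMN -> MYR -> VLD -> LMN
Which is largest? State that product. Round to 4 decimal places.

0.9553

(1) 0.73 × 0.71 × 1.69 = 0.87593
(2) 3.74 × 0.198 × 1.29 = 0.95527
Highest is cycle (2) at 0.9553 (≤1, no arbitrage).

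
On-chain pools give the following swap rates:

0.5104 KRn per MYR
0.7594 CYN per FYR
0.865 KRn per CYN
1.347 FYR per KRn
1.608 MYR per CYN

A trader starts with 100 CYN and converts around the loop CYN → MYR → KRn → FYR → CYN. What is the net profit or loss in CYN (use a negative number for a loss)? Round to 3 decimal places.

100 CYN × 1.608 = 160.8 MYR
160.8 MYR × 0.5104 = 82.07232 KRn
82.07232 KRn × 1.347 = 110.55141504 FYR
110.55141504 FYR × 0.7594 = 83.952744581376 CYN
Net change: 83.952744581376 − 100 = -16.047255418624 CYN

-16.047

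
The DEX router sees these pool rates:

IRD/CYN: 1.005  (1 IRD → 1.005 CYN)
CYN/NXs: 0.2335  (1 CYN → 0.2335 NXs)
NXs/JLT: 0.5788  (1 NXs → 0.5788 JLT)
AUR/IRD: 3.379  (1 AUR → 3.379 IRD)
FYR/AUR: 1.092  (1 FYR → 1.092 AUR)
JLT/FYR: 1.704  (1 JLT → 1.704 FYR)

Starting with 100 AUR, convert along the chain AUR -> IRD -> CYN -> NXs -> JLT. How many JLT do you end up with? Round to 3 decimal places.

45.895

100 AUR × 3.379 = 337.9 IRD
337.9 IRD × 1.005 = 339.5895 CYN
339.5895 CYN × 0.2335 = 79.29414825 NXs
79.29414825 NXs × 0.5788 = 45.8954530071 JLT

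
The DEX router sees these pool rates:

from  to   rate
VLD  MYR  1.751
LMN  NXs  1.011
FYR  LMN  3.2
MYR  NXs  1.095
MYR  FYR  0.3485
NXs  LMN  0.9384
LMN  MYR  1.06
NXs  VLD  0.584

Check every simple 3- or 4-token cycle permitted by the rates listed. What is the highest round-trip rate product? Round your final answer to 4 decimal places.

1.1821

LMN→MYR→FYR→LMN: 1.06 × 0.3485 × 3.2 = 1.18211
MYR→NXs→VLD→MYR: 1.095 × 0.584 × 1.751 = 1.11973
LMN→MYR→NXs→LMN: 1.06 × 1.095 × 0.9384 = 1.08920
Maximum is LMN→MYR→FYR→LMN at 1.1821; arbitrage exists.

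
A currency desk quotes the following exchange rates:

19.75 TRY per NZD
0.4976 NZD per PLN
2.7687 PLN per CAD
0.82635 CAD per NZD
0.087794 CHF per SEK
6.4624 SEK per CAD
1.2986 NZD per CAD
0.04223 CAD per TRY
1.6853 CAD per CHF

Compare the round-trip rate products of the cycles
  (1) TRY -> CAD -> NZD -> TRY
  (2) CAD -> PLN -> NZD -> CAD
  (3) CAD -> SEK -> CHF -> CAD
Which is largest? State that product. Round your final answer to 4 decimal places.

(1) 0.04223 × 1.2986 × 19.75 = 1.08309
(2) 2.7687 × 0.4976 × 0.82635 = 1.13847
(3) 6.4624 × 0.087794 × 1.6853 = 0.95617
Highest is cycle (2) at 1.1385 (>1, arbitrage).

1.1385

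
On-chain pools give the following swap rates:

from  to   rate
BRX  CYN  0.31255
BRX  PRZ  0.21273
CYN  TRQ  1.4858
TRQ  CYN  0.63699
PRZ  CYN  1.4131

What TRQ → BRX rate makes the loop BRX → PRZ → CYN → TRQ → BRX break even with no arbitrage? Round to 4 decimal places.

2.2389

Known legs of the cycle: 0.21273 × 1.4131 × 1.4858 = 0.4466445000654
For no arbitrage the full-cycle product must be 1, so the missing rate is 1 / 0.4466445000654 ≈ 2.238917.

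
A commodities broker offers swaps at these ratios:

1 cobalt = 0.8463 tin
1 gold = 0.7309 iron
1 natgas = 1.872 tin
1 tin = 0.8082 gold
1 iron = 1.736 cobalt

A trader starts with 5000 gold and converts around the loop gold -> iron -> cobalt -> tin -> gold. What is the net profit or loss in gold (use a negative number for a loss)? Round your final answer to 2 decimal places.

-660.69

5000 gold × 0.7309 = 3654.5 iron
3654.5 iron × 1.736 = 6344.212 cobalt
6344.212 cobalt × 0.8463 = 5369.1066156 tin
5369.1066156 tin × 0.8082 = 4339.31196672792 gold
Net change: 4339.31196672792 − 5000 = -660.68803327208 gold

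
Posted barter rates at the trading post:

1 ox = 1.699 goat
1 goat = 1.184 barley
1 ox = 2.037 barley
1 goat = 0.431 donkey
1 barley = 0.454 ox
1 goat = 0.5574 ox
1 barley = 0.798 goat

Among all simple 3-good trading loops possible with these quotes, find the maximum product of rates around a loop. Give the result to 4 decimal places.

0.9133

barley→ox→goat→barley: 0.454 × 1.699 × 1.184 = 0.91327
barley→goat→ox→barley: 0.798 × 0.5574 × 2.037 = 0.90607
Maximum is barley→ox→goat→barley at 0.9133; no arbitrage — every cycle loses value.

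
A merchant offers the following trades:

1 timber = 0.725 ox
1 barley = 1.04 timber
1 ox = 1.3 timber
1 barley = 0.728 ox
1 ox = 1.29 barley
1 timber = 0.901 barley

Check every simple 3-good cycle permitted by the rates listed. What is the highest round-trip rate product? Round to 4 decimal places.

ox→barley→timber→ox: 1.29 × 1.04 × 0.725 = 0.97266
ox→timber→barley→ox: 1.3 × 0.901 × 0.728 = 0.85271
Maximum is ox→barley→timber→ox at 0.9727; no arbitrage — every cycle loses value.

0.9727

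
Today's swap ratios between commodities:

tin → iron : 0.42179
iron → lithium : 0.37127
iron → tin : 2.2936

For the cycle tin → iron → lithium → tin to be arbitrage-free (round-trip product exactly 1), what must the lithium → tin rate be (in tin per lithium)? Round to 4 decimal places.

Known legs of the cycle: 0.42179 × 0.37127 = 0.1565979733
For no arbitrage the full-cycle product must be 1, so the missing rate is 1 / 0.1565979733 ≈ 6.385779.

6.3858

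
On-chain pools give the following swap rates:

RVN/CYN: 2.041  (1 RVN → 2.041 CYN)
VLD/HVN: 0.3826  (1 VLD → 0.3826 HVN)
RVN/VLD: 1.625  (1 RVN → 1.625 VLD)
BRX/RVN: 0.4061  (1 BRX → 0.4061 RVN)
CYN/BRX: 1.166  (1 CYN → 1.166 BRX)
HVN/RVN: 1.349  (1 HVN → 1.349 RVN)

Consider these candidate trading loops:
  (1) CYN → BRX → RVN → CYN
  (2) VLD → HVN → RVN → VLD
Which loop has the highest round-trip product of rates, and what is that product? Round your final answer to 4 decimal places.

0.9664

(1) 1.166 × 0.4061 × 2.041 = 0.96644
(2) 0.3826 × 1.349 × 1.625 = 0.83871
Highest is cycle (1) at 0.9664 (≤1, no arbitrage).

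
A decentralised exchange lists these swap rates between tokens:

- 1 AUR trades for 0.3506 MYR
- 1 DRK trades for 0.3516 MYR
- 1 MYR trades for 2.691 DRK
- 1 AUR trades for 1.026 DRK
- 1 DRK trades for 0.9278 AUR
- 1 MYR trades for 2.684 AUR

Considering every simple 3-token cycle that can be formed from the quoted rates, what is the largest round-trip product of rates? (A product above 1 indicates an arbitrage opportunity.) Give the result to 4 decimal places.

0.9682

MYR→AUR→DRK→MYR: 2.684 × 1.026 × 0.3516 = 0.96823
MYR→DRK→AUR→MYR: 2.691 × 0.9278 × 0.3506 = 0.87535
Maximum is MYR→AUR→DRK→MYR at 0.9682; no arbitrage — every cycle loses value.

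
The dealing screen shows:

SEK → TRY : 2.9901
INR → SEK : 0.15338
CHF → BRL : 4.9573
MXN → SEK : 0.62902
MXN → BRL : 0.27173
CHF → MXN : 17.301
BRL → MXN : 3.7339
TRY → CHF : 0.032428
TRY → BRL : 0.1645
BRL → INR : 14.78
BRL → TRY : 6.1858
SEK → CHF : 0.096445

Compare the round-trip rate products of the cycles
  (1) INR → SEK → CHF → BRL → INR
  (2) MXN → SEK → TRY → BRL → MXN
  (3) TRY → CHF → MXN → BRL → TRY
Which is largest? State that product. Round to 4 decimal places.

(1) 0.15338 × 0.096445 × 4.9573 × 14.78 = 1.08385
(2) 0.62902 × 2.9901 × 0.1645 × 3.7339 = 1.15526
(3) 0.032428 × 17.301 × 0.27173 × 6.1858 = 0.94303
Highest is cycle (2) at 1.1553 (>1, arbitrage).

1.1553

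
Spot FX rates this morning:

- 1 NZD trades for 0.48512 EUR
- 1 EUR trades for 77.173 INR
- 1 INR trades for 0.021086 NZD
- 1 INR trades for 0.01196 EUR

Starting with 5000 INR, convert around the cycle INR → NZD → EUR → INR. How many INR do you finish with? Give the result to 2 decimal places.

5000 INR × 0.021086 = 105.43 NZD
105.43 NZD × 0.48512 = 51.1462016 EUR
51.1462016 EUR × 77.173 = 3947.1058160768 INR

3947.11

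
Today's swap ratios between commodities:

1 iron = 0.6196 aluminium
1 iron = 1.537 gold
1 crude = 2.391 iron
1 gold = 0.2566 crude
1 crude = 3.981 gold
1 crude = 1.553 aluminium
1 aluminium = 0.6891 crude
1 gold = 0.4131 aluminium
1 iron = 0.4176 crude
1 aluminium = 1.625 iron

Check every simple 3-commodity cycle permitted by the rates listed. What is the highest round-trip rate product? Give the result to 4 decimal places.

1.1333

aluminium→crude→gold→aluminium: 0.6891 × 3.981 × 0.4131 = 1.13326
aluminium→iron→crude→aluminium: 1.625 × 0.4176 × 1.553 = 1.05387
aluminium→iron→gold→aluminium: 1.625 × 1.537 × 0.4131 = 1.03177
aluminium→crude→iron→aluminium: 0.6891 × 2.391 × 0.6196 = 1.02088
gold→crude→iron→gold: 0.2566 × 2.391 × 1.537 = 0.94300
Maximum is aluminium→crude→gold→aluminium at 1.1333; arbitrage exists.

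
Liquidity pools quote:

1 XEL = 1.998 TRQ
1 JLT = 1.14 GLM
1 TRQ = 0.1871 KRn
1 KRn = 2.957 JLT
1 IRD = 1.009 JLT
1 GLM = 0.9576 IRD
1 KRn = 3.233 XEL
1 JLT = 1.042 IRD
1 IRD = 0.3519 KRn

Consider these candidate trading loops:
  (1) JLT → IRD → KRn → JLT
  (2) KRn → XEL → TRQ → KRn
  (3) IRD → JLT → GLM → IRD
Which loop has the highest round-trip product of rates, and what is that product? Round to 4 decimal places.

(1) 1.042 × 0.3519 × 2.957 = 1.08427
(2) 3.233 × 1.998 × 0.1871 = 1.20858
(3) 1.009 × 1.14 × 0.9576 = 1.10149
Highest is cycle (2) at 1.2086 (>1, arbitrage).

1.2086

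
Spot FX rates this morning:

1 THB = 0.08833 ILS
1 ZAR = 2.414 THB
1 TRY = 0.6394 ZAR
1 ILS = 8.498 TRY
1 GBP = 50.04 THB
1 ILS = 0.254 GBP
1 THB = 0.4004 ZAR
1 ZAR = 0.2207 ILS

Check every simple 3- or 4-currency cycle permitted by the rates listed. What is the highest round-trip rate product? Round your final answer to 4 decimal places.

1.1992

ZAR→ILS→TRY→ZAR: 0.2207 × 8.498 × 0.6394 = 1.19920
ZAR→THB→ILS→TRY→ZAR: 2.414 × 0.08833 × 8.498 × 0.6394 = 1.15860
ZAR→ILS→GBP→THB→ZAR: 0.2207 × 0.254 × 50.04 × 0.4004 = 1.12317
ILS→GBP→THB→ILS: 0.254 × 50.04 × 0.08833 = 1.12269
Maximum is ZAR→ILS→TRY→ZAR at 1.1992; arbitrage exists.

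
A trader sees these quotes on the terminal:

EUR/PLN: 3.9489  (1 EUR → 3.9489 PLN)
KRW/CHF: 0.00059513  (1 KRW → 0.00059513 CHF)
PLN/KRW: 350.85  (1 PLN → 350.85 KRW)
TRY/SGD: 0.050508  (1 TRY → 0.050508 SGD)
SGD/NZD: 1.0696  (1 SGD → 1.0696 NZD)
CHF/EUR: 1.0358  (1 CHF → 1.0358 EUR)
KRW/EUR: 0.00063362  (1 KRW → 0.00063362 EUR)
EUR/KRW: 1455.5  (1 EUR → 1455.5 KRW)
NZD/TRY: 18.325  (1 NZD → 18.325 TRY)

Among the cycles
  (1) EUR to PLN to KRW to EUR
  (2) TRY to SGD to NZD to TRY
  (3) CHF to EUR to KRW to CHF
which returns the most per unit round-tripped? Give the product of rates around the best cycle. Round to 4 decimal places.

0.9900

(1) 3.9489 × 350.85 × 0.00063362 = 0.87786
(2) 0.050508 × 1.0696 × 18.325 = 0.98998
(3) 1.0358 × 1455.5 × 0.00059513 = 0.89722
Highest is cycle (2) at 0.9900 (≤1, no arbitrage).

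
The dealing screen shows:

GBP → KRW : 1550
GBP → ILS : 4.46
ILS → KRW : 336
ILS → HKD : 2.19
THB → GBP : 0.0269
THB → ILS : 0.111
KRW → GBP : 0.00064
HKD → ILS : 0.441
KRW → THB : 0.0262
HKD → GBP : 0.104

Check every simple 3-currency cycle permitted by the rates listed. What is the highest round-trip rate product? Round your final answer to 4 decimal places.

1.0924

KRW→THB→GBP→KRW: 0.0262 × 0.0269 × 1550 = 1.09241
HKD→GBP→ILS→HKD: 0.104 × 4.46 × 2.19 = 1.01581
KRW→THB→ILS→KRW: 0.0262 × 0.111 × 336 = 0.97716
KRW→GBP→ILS→KRW: 0.00064 × 4.46 × 336 = 0.95908
Maximum is KRW→THB→GBP→KRW at 1.0924; arbitrage exists.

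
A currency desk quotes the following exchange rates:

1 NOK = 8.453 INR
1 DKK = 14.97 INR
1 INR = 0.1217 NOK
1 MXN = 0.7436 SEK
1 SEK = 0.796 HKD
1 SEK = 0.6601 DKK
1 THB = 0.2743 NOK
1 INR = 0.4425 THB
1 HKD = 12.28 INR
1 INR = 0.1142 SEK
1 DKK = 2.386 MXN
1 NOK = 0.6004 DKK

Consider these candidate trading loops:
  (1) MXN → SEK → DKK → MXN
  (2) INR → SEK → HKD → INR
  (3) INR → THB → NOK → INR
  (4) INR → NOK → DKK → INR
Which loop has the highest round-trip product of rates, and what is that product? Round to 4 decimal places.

1.1712

(1) 0.7436 × 0.6601 × 2.386 = 1.17117
(2) 0.1142 × 0.796 × 12.28 = 1.11629
(3) 0.4425 × 0.2743 × 8.453 = 1.02601
(4) 0.1217 × 0.6004 × 14.97 = 1.09384
Highest is cycle (1) at 1.1712 (>1, arbitrage).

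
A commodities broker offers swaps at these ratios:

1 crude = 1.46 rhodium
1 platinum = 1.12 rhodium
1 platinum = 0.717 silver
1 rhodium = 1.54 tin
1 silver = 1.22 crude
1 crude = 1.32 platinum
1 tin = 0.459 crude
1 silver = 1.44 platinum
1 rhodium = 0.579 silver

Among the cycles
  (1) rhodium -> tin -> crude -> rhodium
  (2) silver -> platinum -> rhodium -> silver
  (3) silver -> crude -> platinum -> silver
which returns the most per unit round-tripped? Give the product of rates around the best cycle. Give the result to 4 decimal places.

(1) 1.54 × 0.459 × 1.46 = 1.03202
(2) 1.44 × 1.12 × 0.579 = 0.93381
(3) 1.22 × 1.32 × 0.717 = 1.15466
Highest is cycle (3) at 1.1547 (>1, arbitrage).

1.1547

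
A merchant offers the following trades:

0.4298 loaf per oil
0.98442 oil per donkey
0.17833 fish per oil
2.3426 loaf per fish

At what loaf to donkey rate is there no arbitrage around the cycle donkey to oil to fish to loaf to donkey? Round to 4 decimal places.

2.4316

Known legs of the cycle: 0.98442 × 0.17833 × 2.3426 = 0.41124722173236
For no arbitrage the full-cycle product must be 1, so the missing rate is 1 / 0.41124722173236 ≈ 2.431627.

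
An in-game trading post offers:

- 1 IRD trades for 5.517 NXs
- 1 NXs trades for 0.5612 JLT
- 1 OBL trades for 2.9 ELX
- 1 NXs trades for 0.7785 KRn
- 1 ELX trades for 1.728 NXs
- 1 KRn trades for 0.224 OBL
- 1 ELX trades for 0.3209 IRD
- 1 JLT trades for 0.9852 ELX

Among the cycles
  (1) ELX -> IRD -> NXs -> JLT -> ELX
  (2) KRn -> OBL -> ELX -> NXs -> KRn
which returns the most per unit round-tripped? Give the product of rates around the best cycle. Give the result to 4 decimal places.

0.9788

(1) 0.3209 × 5.517 × 0.5612 × 0.9852 = 0.97885
(2) 0.224 × 2.9 × 1.728 × 0.7785 = 0.87387
Highest is cycle (1) at 0.9788 (≤1, no arbitrage).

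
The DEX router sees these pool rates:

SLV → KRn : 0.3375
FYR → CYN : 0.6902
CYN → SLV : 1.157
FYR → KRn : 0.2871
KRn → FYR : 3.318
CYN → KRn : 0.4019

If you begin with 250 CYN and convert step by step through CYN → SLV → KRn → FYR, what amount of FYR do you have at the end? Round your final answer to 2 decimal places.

323.91

250 CYN × 1.157 = 289.25 SLV
289.25 SLV × 0.3375 = 97.621875 KRn
97.621875 KRn × 3.318 = 323.90938125 FYR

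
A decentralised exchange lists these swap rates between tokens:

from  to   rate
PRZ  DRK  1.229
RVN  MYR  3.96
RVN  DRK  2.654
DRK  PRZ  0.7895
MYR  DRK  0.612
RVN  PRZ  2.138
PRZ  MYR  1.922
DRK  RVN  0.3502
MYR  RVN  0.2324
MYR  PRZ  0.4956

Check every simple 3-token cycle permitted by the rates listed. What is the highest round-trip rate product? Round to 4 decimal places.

PRZ→MYR→RVN→PRZ: 1.922 × 0.2324 × 2.138 = 0.95499
PRZ→MYR→DRK→PRZ: 1.922 × 0.612 × 0.7895 = 0.92866
PRZ→DRK→RVN→PRZ: 1.229 × 0.3502 × 2.138 = 0.92019
DRK→RVN→MYR→DRK: 0.3502 × 3.96 × 0.612 = 0.84872
Maximum is PRZ→MYR→RVN→PRZ at 0.9550; no arbitrage — every cycle loses value.

0.9550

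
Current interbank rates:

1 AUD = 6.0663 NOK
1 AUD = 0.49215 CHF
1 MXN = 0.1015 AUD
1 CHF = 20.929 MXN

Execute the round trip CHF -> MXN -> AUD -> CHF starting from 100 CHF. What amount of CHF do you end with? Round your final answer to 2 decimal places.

104.55

100 CHF × 20.929 = 2092.9 MXN
2092.9 MXN × 0.1015 = 212.42935 AUD
212.42935 AUD × 0.49215 = 104.5471046025 CHF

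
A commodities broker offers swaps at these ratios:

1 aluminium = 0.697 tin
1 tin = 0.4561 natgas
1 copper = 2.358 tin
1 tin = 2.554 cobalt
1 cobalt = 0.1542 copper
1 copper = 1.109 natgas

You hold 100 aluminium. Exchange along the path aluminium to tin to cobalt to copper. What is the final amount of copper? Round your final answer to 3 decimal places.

100 aluminium × 0.697 = 69.7 tin
69.7 tin × 2.554 = 178.0138 cobalt
178.0138 cobalt × 0.1542 = 27.44972796 copper

27.450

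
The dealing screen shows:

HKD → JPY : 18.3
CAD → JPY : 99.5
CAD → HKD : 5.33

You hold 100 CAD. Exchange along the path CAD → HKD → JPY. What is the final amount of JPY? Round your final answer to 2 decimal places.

9753.90

100 CAD × 5.33 = 533 HKD
533 HKD × 18.3 = 9753.9 JPY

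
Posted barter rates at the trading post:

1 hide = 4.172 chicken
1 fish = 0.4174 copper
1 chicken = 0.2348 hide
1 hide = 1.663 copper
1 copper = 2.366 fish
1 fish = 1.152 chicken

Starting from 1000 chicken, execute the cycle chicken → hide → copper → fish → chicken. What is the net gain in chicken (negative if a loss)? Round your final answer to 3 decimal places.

64.284

1000 chicken × 0.2348 = 234.8 hide
234.8 hide × 1.663 = 390.4724 copper
390.4724 copper × 2.366 = 923.8576984 fish
923.8576984 fish × 1.152 = 1064.2840685568 chicken
Net change: 1064.2840685568 − 1000 = 64.2840685568 chicken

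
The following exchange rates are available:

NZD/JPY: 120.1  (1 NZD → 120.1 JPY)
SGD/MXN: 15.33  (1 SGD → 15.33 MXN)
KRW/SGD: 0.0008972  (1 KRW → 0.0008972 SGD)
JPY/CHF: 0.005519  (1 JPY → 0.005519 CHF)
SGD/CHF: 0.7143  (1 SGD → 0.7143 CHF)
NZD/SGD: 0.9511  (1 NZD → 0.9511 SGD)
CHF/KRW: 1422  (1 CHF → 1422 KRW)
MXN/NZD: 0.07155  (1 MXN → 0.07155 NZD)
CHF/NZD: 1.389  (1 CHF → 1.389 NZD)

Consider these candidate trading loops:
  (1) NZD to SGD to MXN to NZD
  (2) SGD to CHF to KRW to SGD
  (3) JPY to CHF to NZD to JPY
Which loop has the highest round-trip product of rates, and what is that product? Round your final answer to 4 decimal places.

1.0432

(1) 0.9511 × 15.33 × 0.07155 = 1.04322
(2) 0.7143 × 1422 × 0.0008972 = 0.91132
(3) 0.005519 × 1.389 × 120.1 = 0.92067
Highest is cycle (1) at 1.0432 (>1, arbitrage).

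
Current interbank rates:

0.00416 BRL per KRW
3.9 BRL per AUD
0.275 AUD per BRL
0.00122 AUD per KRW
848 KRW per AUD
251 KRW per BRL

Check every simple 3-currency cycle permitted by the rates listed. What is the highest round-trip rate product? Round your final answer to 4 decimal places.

1.1943

KRW→AUD→BRL→KRW: 0.00122 × 3.9 × 251 = 1.19426
KRW→BRL→AUD→KRW: 0.00416 × 0.275 × 848 = 0.97011
Maximum is KRW→AUD→BRL→KRW at 1.1943; arbitrage exists.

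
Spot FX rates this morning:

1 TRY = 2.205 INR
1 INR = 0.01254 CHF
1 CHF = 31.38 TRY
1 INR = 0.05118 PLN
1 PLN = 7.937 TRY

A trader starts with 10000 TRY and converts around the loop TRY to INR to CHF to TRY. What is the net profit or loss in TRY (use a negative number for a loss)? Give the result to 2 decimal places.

-1323.21

10000 TRY × 2.205 = 22050 INR
22050 INR × 0.01254 = 276.507 CHF
276.507 CHF × 31.38 = 8676.78966 TRY
Net change: 8676.78966 − 10000 = -1323.21034 TRY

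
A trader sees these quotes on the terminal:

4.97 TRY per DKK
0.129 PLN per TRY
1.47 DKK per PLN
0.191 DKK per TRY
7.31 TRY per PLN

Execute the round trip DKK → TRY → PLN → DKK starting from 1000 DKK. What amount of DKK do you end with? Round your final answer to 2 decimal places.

1000 DKK × 4.97 = 4970 TRY
4970 TRY × 0.129 = 641.13 PLN
641.13 PLN × 1.47 = 942.4611 DKK

942.46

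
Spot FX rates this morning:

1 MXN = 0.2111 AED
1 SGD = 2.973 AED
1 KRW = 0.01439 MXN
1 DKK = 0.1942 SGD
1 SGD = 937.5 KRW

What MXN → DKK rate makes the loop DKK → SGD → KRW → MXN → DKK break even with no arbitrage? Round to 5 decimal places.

Known legs of the cycle: 0.1942 × 937.5 × 0.01439 = 2.619879375
For no arbitrage the full-cycle product must be 1, so the missing rate is 1 / 2.619879375 ≈ 0.3816970.

0.38170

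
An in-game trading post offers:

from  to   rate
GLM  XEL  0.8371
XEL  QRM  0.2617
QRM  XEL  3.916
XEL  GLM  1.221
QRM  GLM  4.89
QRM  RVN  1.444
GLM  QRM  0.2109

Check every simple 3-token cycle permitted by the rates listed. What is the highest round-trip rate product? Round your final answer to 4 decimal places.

QRM→GLM→XEL→QRM: 4.89 × 0.8371 × 0.2617 = 1.07125
QRM→XEL→GLM→QRM: 3.916 × 1.221 × 0.2109 = 1.00840
Maximum is QRM→GLM→XEL→QRM at 1.0712; arbitrage exists.

1.0712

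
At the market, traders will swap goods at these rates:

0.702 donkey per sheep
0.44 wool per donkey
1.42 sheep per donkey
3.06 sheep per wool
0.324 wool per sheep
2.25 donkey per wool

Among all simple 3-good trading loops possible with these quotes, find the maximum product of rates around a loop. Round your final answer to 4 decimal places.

wool→donkey→sheep→wool: 2.25 × 1.42 × 0.324 = 1.03518
wool→sheep→donkey→wool: 3.06 × 0.702 × 0.44 = 0.94517
Maximum is wool→donkey→sheep→wool at 1.0352; arbitrage exists.

1.0352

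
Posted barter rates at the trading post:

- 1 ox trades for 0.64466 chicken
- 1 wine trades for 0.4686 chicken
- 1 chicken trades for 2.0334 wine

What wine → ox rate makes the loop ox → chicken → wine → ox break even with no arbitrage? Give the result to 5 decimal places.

0.76286

Known legs of the cycle: 0.64466 × 2.0334 = 1.310851644
For no arbitrage the full-cycle product must be 1, so the missing rate is 1 / 1.310851644 ≈ 0.7628628.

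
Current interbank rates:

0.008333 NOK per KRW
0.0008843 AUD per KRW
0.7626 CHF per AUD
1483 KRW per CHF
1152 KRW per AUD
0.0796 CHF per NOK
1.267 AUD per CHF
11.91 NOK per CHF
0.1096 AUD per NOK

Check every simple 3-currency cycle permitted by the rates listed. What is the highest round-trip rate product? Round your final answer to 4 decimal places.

1.0521

KRW→NOK→AUD→KRW: 0.008333 × 0.1096 × 1152 = 1.05212
KRW→AUD→CHF→KRW: 0.0008843 × 0.7626 × 1483 = 1.00009
CHF→NOK→AUD→CHF: 11.91 × 0.1096 × 0.7626 = 0.99545
KRW→NOK→CHF→KRW: 0.008333 × 0.0796 × 1483 = 0.98368
Maximum is KRW→NOK→AUD→KRW at 1.0521; arbitrage exists.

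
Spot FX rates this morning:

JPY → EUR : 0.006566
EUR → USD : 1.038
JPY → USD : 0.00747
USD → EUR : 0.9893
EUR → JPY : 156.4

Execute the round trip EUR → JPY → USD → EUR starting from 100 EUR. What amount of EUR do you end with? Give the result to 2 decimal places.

115.58

100 EUR × 156.4 = 15640 JPY
15640 JPY × 0.00747 = 116.8308 USD
116.8308 USD × 0.9893 = 115.58071044 EUR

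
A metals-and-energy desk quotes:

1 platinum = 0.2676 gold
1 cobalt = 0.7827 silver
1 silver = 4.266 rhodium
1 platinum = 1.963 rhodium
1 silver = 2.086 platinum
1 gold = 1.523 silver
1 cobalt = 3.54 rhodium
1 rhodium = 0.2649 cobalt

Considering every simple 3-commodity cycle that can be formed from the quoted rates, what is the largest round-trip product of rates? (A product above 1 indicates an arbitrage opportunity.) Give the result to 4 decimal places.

0.8845

cobalt→silver→rhodium→cobalt: 0.7827 × 4.266 × 0.2649 = 0.88450
gold→silver→platinum→gold: 1.523 × 2.086 × 0.2676 = 0.85016
Maximum is cobalt→silver→rhodium→cobalt at 0.8845; no arbitrage — every cycle loses value.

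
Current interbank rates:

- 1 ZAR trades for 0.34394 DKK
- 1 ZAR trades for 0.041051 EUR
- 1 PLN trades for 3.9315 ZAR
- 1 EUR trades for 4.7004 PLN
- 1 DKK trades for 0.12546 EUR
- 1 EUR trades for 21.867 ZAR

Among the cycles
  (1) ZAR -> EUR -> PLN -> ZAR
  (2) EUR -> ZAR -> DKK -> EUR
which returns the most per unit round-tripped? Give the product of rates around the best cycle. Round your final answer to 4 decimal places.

0.9436

(1) 0.041051 × 4.7004 × 3.9315 = 0.75861
(2) 21.867 × 0.34394 × 0.12546 = 0.94358
Highest is cycle (2) at 0.9436 (≤1, no arbitrage).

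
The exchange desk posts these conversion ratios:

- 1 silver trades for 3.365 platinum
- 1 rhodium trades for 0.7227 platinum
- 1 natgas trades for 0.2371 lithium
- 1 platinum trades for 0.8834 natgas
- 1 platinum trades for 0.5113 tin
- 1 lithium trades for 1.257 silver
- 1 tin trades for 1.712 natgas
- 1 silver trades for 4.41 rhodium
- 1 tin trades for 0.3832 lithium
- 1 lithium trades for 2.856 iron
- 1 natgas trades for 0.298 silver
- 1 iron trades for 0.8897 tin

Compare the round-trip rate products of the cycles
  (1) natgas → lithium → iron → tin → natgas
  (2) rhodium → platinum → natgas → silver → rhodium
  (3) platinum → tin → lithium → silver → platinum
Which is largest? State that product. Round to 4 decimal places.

1.0314

(1) 0.2371 × 2.856 × 0.8897 × 1.712 = 1.03142
(2) 0.7227 × 0.8834 × 0.298 × 4.41 = 0.83902
(3) 0.5113 × 0.3832 × 1.257 × 3.365 = 0.82875
Highest is cycle (1) at 1.0314 (>1, arbitrage).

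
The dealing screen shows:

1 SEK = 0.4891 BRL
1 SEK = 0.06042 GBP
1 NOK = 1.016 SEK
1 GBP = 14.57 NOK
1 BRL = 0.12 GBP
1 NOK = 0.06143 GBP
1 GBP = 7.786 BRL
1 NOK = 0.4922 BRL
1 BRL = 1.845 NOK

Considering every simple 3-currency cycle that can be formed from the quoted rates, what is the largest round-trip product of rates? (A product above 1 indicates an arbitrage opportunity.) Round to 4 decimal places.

0.9168

SEK→BRL→NOK→SEK: 0.4891 × 1.845 × 1.016 = 0.91683
SEK→GBP→NOK→SEK: 0.06042 × 14.57 × 1.016 = 0.89440
GBP→BRL→NOK→GBP: 7.786 × 1.845 × 0.06143 = 0.88245
GBP→NOK→BRL→GBP: 14.57 × 0.4922 × 0.12 = 0.86056
Maximum is SEK→BRL→NOK→SEK at 0.9168; no arbitrage — every cycle loses value.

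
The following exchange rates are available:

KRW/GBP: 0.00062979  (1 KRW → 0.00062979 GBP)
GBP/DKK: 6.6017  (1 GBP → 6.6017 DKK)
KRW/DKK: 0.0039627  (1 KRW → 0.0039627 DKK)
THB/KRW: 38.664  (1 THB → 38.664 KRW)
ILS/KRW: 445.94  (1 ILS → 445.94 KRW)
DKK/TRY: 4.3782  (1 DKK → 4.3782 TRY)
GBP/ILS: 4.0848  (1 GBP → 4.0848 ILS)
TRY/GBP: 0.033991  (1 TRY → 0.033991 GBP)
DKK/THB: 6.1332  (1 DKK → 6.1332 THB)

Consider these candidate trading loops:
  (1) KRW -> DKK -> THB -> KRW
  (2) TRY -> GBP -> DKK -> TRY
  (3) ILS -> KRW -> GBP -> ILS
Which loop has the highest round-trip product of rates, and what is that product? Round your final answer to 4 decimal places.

(1) 0.0039627 × 6.1332 × 38.664 = 0.93969
(2) 0.033991 × 6.6017 × 4.3782 = 0.98246
(3) 445.94 × 0.00062979 × 4.0848 = 1.14721
Highest is cycle (3) at 1.1472 (>1, arbitrage).

1.1472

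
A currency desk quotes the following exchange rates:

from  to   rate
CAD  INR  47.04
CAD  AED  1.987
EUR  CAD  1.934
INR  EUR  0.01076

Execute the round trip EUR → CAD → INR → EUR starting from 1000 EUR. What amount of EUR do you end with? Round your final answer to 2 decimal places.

978.89

1000 EUR × 1.934 = 1934 CAD
1934 CAD × 47.04 = 90975.36 INR
90975.36 INR × 0.01076 = 978.8948736 EUR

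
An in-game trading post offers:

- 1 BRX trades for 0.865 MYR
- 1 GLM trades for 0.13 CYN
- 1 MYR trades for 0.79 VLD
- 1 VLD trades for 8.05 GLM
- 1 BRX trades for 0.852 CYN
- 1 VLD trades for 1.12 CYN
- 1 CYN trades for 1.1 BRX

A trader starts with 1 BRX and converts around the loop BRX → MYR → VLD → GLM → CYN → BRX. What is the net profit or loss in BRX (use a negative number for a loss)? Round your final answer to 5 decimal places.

1 BRX × 0.865 = 0.865 MYR
0.865 MYR × 0.79 = 0.68335 VLD
0.68335 VLD × 8.05 = 5.5009675 GLM
5.5009675 GLM × 0.13 = 0.715125775 CYN
0.715125775 CYN × 1.1 = 0.7866383525 BRX
Net change: 0.7866383525 − 1 = -0.2133616475 BRX

-0.21336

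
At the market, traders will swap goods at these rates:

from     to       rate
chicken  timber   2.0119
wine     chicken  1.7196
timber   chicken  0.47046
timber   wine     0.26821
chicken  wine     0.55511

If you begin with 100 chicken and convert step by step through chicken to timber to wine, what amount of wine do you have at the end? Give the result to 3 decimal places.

53.961

100 chicken × 2.0119 = 201.19 timber
201.19 timber × 0.26821 = 53.9611699 wine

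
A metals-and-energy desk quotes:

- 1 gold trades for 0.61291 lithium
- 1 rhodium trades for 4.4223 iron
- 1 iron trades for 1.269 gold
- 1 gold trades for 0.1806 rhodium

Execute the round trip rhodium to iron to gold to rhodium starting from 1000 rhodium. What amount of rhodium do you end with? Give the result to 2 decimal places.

1013.51

1000 rhodium × 4.4223 = 4422.3 iron
4422.3 iron × 1.269 = 5611.8987 gold
5611.8987 gold × 0.1806 = 1013.50890522 rhodium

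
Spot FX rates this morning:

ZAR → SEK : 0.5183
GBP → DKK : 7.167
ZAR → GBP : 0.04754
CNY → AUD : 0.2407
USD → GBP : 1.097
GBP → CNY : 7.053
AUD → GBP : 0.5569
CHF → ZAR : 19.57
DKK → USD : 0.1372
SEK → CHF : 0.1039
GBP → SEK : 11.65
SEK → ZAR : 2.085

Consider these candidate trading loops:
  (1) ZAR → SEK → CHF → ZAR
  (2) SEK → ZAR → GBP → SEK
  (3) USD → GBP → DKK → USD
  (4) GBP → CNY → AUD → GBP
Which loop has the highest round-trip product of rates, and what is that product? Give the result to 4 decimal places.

(1) 0.5183 × 0.1039 × 19.57 = 1.05387
(2) 2.085 × 0.04754 × 11.65 = 1.15476
(3) 1.097 × 7.167 × 0.1372 = 1.07869
(4) 7.053 × 0.2407 × 0.5569 = 0.94543
Highest is cycle (2) at 1.1548 (>1, arbitrage).

1.1548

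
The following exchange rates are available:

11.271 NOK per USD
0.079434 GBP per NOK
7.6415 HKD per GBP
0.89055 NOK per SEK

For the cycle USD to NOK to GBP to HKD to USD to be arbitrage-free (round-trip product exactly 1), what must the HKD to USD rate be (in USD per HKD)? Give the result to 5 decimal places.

0.14617

Known legs of the cycle: 11.271 × 0.079434 × 7.6415 = 6.841439641881
For no arbitrage the full-cycle product must be 1, so the missing rate is 1 / 6.841439641881 ≈ 0.1461681.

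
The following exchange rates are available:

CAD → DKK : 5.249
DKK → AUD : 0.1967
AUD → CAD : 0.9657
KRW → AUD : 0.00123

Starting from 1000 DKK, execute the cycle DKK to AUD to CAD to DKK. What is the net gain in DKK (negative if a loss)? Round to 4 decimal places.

-2.9357

1000 DKK × 0.1967 = 196.7 AUD
196.7 AUD × 0.9657 = 189.95319 CAD
189.95319 CAD × 5.249 = 997.06429431 DKK
Net change: 997.06429431 − 1000 = -2.93570569 DKK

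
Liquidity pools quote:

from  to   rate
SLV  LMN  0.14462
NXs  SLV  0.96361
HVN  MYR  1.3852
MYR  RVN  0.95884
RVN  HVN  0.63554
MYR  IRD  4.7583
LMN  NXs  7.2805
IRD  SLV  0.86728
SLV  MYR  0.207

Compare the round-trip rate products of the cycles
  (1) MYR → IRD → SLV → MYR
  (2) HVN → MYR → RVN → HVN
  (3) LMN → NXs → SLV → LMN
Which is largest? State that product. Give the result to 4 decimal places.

1.0146

(1) 4.7583 × 0.86728 × 0.207 = 0.85424
(2) 1.3852 × 0.95884 × 0.63554 = 0.84411
(3) 7.2805 × 0.96361 × 0.14462 = 1.01459
Highest is cycle (3) at 1.0146 (>1, arbitrage).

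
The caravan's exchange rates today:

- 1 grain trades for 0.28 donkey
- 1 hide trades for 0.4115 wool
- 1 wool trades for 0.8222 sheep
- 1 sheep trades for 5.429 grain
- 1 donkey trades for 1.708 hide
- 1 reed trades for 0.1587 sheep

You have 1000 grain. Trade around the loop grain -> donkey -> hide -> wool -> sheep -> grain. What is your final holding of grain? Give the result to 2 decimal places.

878.44

1000 grain × 0.28 = 280 donkey
280 donkey × 1.708 = 478.24 hide
478.24 hide × 0.4115 = 196.79576 wool
196.79576 wool × 0.8222 = 161.805473872 sheep
161.805473872 sheep × 5.429 = 878.441917651088 grain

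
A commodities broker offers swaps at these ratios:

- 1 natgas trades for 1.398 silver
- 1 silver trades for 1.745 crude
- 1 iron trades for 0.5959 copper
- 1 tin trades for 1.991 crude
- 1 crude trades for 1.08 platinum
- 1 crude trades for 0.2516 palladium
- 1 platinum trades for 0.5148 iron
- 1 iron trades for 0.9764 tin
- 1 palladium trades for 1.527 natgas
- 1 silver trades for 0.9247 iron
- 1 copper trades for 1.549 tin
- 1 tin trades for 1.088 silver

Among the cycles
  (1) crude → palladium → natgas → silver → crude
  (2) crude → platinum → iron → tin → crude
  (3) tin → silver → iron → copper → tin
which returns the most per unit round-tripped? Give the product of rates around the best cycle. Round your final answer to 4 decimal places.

1.0808

(1) 0.2516 × 1.527 × 1.398 × 1.745 = 0.93724
(2) 1.08 × 0.5148 × 0.9764 × 1.991 = 1.08084
(3) 1.088 × 0.9247 × 0.5959 × 1.549 = 0.92866
Highest is cycle (2) at 1.0808 (>1, arbitrage).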